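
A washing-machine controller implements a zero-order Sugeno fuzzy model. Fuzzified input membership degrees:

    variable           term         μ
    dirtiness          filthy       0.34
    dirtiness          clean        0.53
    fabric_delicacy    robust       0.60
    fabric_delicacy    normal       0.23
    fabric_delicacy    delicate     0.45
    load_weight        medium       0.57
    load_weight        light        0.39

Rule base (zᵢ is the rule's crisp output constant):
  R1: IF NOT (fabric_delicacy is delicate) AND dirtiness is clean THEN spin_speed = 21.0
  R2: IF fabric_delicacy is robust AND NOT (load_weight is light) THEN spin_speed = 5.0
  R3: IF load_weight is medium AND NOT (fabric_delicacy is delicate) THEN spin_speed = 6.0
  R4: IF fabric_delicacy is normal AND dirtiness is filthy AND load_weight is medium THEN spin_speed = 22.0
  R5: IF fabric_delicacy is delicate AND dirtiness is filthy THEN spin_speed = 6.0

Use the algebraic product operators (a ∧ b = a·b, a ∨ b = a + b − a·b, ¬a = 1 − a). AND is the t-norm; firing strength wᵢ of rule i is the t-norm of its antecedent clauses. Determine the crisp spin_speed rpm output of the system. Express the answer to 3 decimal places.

R1 (z=21.0): ¬delicate=1−0.45=0.55, clean=0.53; AND[a·b] → w = 0.2915
R2 (z=5.0): robust=0.60, ¬light=1−0.39=0.61; AND[a·b] → w = 0.3660
R3 (z=6.0): medium=0.57, ¬delicate=1−0.45=0.55; AND[a·b] → w = 0.3135
R4 (z=22.0): normal=0.23, filthy=0.34, medium=0.57; AND[a·b] → w = 0.0446
R5 (z=6.0): delicate=0.45, filthy=0.34; AND[a·b] → w = 0.1530
Weighted average = (0.2915·21.0 + 0.3660·5.0 + 0.3135·6.0 + 0.0446·22.0 + 0.1530·6.0) / (0.2915 + 0.3660 + 0.3135 + 0.0446 + 0.1530)
  = 11.7311 / 1.1686 = 10.039

10.039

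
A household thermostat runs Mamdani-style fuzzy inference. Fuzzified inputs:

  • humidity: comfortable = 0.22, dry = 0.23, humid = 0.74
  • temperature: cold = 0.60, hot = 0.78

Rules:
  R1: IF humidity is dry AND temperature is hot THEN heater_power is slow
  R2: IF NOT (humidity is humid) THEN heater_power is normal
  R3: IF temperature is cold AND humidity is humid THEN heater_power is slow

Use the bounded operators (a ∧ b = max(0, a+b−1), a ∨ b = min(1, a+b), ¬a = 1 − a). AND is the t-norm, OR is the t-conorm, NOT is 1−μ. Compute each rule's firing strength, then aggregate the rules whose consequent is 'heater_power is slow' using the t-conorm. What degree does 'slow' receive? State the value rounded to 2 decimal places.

0.35

R1: dry=0.23, hot=0.78; AND[max(0, a+b−1)] → w = 0.01
R2: ¬humid=1−0.74=0.26 → w = 0.26
R3: cold=0.60, humid=0.74; AND[max(0, a+b−1)] → w = 0.34
Rules with consequent 'slow': {R1, R3} → strengths 0.01, 0.34
Aggregate via t-conorm [min(1, a+b)]: 0.35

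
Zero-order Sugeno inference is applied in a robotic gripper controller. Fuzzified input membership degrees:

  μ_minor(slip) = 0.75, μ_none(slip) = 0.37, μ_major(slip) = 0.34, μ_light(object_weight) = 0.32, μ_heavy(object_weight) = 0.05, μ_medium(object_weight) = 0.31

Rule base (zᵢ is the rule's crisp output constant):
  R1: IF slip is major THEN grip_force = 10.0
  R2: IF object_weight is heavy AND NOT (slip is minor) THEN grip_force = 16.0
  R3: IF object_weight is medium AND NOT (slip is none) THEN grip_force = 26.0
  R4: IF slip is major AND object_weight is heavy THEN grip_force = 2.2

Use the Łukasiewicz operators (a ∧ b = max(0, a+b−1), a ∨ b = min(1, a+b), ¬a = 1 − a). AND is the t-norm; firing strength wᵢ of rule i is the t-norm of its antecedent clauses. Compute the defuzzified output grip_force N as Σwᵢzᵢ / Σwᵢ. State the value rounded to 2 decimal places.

R1 (z=10.0): major=0.34 → w = 0.34
R2 (z=16.0): heavy=0.05, ¬minor=1−0.75=0.25; AND[max(0, a+b−1)] → w = 0.00
R3 (z=26.0): medium=0.31, ¬none=1−0.37=0.63; AND[max(0, a+b−1)] → w = 0.00
R4 (z=2.2): major=0.34, heavy=0.05; AND[max(0, a+b−1)] → w = 0.00
Weighted average = (0.34·10.0 + 0.00·16.0 + 0.00·26.0 + 0.00·2.2) / (0.34 + 0.00 + 0.00 + 0.00)
  = 3.4000 / 0.3400 = 10.00

10.00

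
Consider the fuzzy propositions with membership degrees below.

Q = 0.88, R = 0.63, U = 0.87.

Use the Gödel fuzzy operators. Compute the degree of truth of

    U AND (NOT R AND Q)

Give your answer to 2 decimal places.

NOT R = 1 − 0.63 = 0.37
NOT R AND Q = min(a, b) on (0.37, 0.88) = 0.37
U AND (NOT R AND Q) = min(a, b) on (0.87, 0.37) = 0.37

0.37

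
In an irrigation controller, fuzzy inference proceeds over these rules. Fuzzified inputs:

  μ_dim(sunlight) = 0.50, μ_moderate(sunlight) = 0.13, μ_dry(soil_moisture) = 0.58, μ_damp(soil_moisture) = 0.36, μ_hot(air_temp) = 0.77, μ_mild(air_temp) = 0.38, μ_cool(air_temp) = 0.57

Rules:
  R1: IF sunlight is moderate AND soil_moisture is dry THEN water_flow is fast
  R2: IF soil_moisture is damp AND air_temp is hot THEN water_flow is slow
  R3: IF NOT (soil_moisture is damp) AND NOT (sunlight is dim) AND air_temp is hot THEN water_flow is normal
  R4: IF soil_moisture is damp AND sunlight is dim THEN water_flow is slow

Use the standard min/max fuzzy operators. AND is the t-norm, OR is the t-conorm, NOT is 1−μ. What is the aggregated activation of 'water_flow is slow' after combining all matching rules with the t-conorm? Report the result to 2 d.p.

0.36

R1: moderate=0.13, dry=0.58; AND[min(a, b)] → w = 0.13
R2: damp=0.36, hot=0.77; AND[min(a, b)] → w = 0.36
R3: ¬damp=1−0.36=0.64, ¬dim=1−0.50=0.50, hot=0.77; AND[min(a, b)] → w = 0.50
R4: damp=0.36, dim=0.50; AND[min(a, b)] → w = 0.36
Rules with consequent 'slow': {R2, R4} → strengths 0.36, 0.36
Aggregate via t-conorm [max(a, b)]: 0.36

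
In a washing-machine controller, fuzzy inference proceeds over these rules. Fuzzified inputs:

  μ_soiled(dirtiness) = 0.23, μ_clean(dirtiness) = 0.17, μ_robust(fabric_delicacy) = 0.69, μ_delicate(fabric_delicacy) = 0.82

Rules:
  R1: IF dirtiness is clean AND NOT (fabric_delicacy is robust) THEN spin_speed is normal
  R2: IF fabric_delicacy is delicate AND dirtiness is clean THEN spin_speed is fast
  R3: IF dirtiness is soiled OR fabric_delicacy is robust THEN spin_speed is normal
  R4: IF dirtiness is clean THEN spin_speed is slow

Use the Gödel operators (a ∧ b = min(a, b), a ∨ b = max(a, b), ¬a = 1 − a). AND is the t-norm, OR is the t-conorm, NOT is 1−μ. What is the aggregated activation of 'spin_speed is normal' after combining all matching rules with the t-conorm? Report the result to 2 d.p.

R1: clean=0.17, ¬robust=1−0.69=0.31; AND[min(a, b)] → w = 0.17
R2: delicate=0.82, clean=0.17; AND[min(a, b)] → w = 0.17
R3: soiled=0.23, robust=0.69; OR[max(a, b)] → w = 0.69
R4: clean=0.17 → w = 0.17
Rules with consequent 'normal': {R1, R3} → strengths 0.17, 0.69
Aggregate via t-conorm [max(a, b)]: 0.69

0.69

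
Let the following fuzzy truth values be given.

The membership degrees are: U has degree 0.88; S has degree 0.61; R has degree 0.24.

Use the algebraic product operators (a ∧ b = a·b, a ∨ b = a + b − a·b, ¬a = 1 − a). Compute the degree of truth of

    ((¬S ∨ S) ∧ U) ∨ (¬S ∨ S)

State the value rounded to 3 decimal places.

¬S = 1 − 0.6100 = 0.3900
¬S ∨ S = a + b − a·b on (0.3900, 0.6100) = 0.7621
(¬S ∨ S) ∧ U = a·b on (0.7621, 0.8800) = 0.6706
¬S = 1 − 0.6100 = 0.3900
¬S ∨ S = a + b − a·b on (0.3900, 0.6100) = 0.7621
((¬S ∨ S) ∧ U) ∨ (¬S ∨ S) = a + b − a·b on (0.6706, 0.7621) = 0.9216

0.922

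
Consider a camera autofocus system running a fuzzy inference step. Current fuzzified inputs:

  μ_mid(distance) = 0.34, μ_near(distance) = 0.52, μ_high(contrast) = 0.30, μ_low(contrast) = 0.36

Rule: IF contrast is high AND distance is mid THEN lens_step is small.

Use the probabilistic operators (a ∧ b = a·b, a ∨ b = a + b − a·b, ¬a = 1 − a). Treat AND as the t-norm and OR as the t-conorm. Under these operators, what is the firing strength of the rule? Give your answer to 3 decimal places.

0.102

firing strength: high=0.30, mid=0.34; AND[a·b] → w = 0.1020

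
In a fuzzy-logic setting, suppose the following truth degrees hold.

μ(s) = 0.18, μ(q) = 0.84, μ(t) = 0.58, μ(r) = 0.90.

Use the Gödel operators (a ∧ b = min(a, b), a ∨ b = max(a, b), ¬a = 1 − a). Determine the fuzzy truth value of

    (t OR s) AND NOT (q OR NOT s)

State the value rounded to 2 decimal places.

0.16

t OR s = max(a, b) on (0.58, 0.18) = 0.58
NOT s = 1 − 0.18 = 0.82
q OR NOT s = max(a, b) on (0.84, 0.82) = 0.84
NOT (q OR NOT s) = 1 − 0.84 = 0.16
(t OR s) AND NOT (q OR NOT s) = min(a, b) on (0.58, 0.16) = 0.16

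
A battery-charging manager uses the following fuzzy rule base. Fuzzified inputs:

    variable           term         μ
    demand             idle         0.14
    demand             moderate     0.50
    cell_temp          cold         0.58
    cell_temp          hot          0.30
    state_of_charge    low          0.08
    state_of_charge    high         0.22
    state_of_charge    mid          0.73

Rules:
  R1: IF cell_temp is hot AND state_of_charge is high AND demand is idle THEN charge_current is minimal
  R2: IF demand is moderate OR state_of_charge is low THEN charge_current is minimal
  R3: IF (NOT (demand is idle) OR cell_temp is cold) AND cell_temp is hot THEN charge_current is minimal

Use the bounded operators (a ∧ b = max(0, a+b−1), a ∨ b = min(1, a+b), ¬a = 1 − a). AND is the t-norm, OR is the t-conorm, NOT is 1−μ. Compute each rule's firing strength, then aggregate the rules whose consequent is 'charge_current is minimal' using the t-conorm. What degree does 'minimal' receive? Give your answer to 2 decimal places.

0.88

R1: hot=0.30, high=0.22, idle=0.14; AND[max(0, a+b−1)] → w = 0.00
R2: moderate=0.50, low=0.08; OR[min(1, a+b)] → w = 0.58
R3: (¬idle=1−0.14=0.86 OR cold=0.58) = 1.00; AND[max(0, a+b−1)] with hot=0.30 → w = 0.30
Rules with consequent 'minimal': {R1, R2, R3} → strengths 0.00, 0.58, 0.30
Aggregate via t-conorm [min(1, a+b)]: 0.88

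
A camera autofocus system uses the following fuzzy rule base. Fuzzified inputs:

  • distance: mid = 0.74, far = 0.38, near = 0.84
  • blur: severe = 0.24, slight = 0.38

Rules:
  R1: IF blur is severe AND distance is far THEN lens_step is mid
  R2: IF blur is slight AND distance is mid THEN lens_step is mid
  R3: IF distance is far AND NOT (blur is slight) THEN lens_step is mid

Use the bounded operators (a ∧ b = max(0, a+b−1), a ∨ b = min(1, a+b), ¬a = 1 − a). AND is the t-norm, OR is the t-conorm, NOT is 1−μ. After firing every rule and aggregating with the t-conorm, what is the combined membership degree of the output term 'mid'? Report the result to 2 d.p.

R1: severe=0.24, far=0.38; AND[max(0, a+b−1)] → w = 0.00
R2: slight=0.38, mid=0.74; AND[max(0, a+b−1)] → w = 0.12
R3: far=0.38, ¬slight=1−0.38=0.62; AND[max(0, a+b−1)] → w = 0.00
Rules with consequent 'mid': {R1, R2, R3} → strengths 0.00, 0.12, 0.00
Aggregate via t-conorm [min(1, a+b)]: 0.12

0.12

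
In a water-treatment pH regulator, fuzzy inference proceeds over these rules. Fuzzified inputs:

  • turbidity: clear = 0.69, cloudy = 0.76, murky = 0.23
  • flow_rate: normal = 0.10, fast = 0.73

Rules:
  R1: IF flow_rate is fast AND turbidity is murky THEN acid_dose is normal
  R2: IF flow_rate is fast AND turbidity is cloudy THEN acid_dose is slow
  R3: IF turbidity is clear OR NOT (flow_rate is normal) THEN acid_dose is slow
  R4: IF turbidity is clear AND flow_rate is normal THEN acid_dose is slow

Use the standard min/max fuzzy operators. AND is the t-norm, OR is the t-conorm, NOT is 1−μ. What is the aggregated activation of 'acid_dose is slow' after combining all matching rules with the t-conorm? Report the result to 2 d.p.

0.90

R1: fast=0.73, murky=0.23; AND[min(a, b)] → w = 0.23
R2: fast=0.73, cloudy=0.76; AND[min(a, b)] → w = 0.73
R3: clear=0.69, ¬normal=1−0.10=0.90; OR[max(a, b)] → w = 0.90
R4: clear=0.69, normal=0.10; AND[min(a, b)] → w = 0.10
Rules with consequent 'slow': {R2, R3, R4} → strengths 0.73, 0.90, 0.10
Aggregate via t-conorm [max(a, b)]: 0.90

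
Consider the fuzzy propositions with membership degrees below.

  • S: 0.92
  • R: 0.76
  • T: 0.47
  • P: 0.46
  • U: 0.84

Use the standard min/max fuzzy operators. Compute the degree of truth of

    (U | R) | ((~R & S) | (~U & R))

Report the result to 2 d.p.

U | R = max(a, b) on (0.84, 0.76) = 0.84
~R = 1 − 0.76 = 0.24
~R & S = min(a, b) on (0.24, 0.92) = 0.24
~U = 1 − 0.84 = 0.16
~U & R = min(a, b) on (0.16, 0.76) = 0.16
(~R & S) | (~U & R) = max(a, b) on (0.24, 0.16) = 0.24
(U | R) | ((~R & S) | (~U & R)) = max(a, b) on (0.84, 0.24) = 0.84

0.84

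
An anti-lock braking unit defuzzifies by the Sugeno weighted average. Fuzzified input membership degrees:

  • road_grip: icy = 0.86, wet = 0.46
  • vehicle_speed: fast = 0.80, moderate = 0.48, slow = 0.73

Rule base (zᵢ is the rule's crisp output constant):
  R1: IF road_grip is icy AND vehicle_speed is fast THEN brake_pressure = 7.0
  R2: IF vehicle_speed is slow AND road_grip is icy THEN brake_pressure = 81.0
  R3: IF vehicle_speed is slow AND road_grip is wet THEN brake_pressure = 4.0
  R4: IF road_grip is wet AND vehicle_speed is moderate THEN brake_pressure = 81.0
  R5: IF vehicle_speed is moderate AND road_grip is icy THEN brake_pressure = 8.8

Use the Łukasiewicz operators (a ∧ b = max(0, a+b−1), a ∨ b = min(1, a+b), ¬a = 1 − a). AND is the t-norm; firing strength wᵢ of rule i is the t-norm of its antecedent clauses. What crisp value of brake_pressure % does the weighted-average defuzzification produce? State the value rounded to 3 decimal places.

R1 (z=7.0): icy=0.86, fast=0.80; AND[max(0, a+b−1)] → w = 0.66
R2 (z=81.0): slow=0.73, icy=0.86; AND[max(0, a+b−1)] → w = 0.59
R3 (z=4.0): slow=0.73, wet=0.46; AND[max(0, a+b−1)] → w = 0.19
R4 (z=81.0): wet=0.46, moderate=0.48; AND[max(0, a+b−1)] → w = 0.00
R5 (z=8.8): moderate=0.48, icy=0.86; AND[max(0, a+b−1)] → w = 0.34
Weighted average = (0.66·7.0 + 0.59·81.0 + 0.19·4.0 + 0.00·81.0 + 0.34·8.8) / (0.66 + 0.59 + 0.19 + 0.00 + 0.34)
  = 56.1620 / 1.7800 = 31.552

31.552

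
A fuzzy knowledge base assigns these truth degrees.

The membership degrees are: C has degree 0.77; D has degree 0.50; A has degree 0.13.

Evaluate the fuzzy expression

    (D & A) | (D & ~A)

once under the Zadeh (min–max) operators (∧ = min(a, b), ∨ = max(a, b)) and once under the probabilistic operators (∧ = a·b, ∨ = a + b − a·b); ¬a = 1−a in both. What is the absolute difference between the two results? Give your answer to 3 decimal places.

Under Zadeh (min–max):
  D & A = min(a, b) on (0.50, 0.13) = 0.13
  ~A = 1 − 0.13 = 0.87
  D & ~A = min(a, b) on (0.50, 0.87) = 0.50
  (D & A) | (D & ~A) = max(a, b) on (0.13, 0.50) = 0.50
  → value = 0.5000
Under probabilistic:
  D & A = a·b on (0.5000, 0.1300) = 0.0650
  ~A = 1 − 0.1300 = 0.8700
  D & ~A = a·b on (0.5000, 0.8700) = 0.4350
  (D & A) | (D & ~A) = a + b − a·b on (0.0650, 0.4350) = 0.4717
  → value = 0.4717
|0.5000 − 0.4717| = 0.028

0.028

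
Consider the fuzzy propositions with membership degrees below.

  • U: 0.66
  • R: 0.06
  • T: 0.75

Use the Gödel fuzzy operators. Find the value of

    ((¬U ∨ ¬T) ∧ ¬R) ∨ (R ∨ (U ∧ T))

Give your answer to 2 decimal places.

0.66

¬U = 1 − 0.66 = 0.34
¬T = 1 − 0.75 = 0.25
¬U ∨ ¬T = max(a, b) on (0.34, 0.25) = 0.34
¬R = 1 − 0.06 = 0.94
(¬U ∨ ¬T) ∧ ¬R = min(a, b) on (0.34, 0.94) = 0.34
U ∧ T = min(a, b) on (0.66, 0.75) = 0.66
R ∨ (U ∧ T) = max(a, b) on (0.06, 0.66) = 0.66
((¬U ∨ ¬T) ∧ ¬R) ∨ (R ∨ (U ∧ T)) = max(a, b) on (0.34, 0.66) = 0.66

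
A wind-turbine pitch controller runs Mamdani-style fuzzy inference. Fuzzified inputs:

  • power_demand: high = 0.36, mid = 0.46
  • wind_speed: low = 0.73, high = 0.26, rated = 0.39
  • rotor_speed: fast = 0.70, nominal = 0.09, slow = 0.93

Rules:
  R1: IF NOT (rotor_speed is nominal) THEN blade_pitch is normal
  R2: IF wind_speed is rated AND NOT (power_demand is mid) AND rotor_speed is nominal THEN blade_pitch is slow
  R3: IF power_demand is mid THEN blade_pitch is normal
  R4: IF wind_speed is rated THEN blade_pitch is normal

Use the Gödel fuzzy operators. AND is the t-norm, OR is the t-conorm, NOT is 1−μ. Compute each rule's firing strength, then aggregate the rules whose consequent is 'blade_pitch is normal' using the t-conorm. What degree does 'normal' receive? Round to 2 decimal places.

R1: ¬nominal=1−0.09=0.91 → w = 0.91
R2: rated=0.39, ¬mid=1−0.46=0.54, nominal=0.09; AND[min(a, b)] → w = 0.09
R3: mid=0.46 → w = 0.46
R4: rated=0.39 → w = 0.39
Rules with consequent 'normal': {R1, R3, R4} → strengths 0.91, 0.46, 0.39
Aggregate via t-conorm [max(a, b)]: 0.91

0.91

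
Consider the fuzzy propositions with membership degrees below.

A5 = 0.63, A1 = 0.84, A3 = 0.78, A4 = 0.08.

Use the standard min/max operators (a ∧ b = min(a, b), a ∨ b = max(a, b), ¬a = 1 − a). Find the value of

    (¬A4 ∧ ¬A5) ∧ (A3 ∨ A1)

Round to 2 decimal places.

0.37

¬A4 = 1 − 0.08 = 0.92
¬A5 = 1 − 0.63 = 0.37
¬A4 ∧ ¬A5 = min(a, b) on (0.92, 0.37) = 0.37
A3 ∨ A1 = max(a, b) on (0.78, 0.84) = 0.84
(¬A4 ∧ ¬A5) ∧ (A3 ∨ A1) = min(a, b) on (0.37, 0.84) = 0.37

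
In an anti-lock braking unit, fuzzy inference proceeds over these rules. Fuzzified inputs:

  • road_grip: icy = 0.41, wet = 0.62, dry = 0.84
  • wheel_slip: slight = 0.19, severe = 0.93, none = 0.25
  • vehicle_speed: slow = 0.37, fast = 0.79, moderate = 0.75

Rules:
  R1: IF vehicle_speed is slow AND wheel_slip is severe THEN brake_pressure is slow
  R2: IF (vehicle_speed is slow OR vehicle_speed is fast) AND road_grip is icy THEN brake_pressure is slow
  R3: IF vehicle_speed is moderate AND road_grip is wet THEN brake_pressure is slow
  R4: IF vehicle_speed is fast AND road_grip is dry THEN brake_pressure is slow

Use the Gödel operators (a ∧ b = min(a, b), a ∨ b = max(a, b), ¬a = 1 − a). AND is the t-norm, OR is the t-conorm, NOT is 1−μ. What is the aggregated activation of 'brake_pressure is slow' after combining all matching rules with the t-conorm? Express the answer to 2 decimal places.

0.79

R1: slow=0.37, severe=0.93; AND[min(a, b)] → w = 0.37
R2: (slow=0.37 OR fast=0.79) = 0.79; AND[min(a, b)] with icy=0.41 → w = 0.41
R3: moderate=0.75, wet=0.62; AND[min(a, b)] → w = 0.62
R4: fast=0.79, dry=0.84; AND[min(a, b)] → w = 0.79
Rules with consequent 'slow': {R1, R2, R3, R4} → strengths 0.37, 0.41, 0.62, 0.79
Aggregate via t-conorm [max(a, b)]: 0.79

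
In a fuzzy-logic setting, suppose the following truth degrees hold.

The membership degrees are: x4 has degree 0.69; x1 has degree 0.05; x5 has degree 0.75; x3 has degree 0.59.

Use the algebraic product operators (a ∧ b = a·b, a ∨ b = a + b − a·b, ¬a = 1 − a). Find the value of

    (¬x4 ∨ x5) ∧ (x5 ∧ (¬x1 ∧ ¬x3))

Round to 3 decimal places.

0.242

¬x4 = 1 − 0.6900 = 0.3100
¬x4 ∨ x5 = a + b − a·b on (0.3100, 0.7500) = 0.8275
¬x1 = 1 − 0.0500 = 0.9500
¬x3 = 1 − 0.5900 = 0.4100
¬x1 ∧ ¬x3 = a·b on (0.9500, 0.4100) = 0.3895
x5 ∧ (¬x1 ∧ ¬x3) = a·b on (0.7500, 0.3895) = 0.2921
(¬x4 ∨ x5) ∧ (x5 ∧ (¬x1 ∧ ¬x3)) = a·b on (0.8275, 0.2921) = 0.2417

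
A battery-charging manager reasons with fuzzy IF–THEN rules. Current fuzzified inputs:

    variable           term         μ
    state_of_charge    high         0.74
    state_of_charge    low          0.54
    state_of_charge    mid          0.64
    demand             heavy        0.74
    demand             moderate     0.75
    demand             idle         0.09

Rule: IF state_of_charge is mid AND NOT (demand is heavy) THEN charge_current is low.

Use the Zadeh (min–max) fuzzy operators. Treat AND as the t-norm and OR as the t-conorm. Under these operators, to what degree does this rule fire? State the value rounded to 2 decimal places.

0.26

firing strength: mid=0.64, ¬heavy=1−0.74=0.26; AND[min(a, b)] → w = 0.26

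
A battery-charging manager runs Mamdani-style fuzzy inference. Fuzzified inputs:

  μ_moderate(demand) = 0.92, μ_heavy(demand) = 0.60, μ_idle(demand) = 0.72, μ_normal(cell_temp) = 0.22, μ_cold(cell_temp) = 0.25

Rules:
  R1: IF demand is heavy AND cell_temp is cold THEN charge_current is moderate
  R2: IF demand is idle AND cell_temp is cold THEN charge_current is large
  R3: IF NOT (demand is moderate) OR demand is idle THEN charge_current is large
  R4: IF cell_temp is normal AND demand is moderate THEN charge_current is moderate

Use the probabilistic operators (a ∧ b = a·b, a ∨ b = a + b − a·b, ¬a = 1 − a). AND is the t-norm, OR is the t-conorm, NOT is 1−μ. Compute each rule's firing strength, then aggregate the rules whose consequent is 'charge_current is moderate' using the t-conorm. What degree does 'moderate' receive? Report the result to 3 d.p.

R1: heavy=0.60, cold=0.25; AND[a·b] → w = 0.1500
R2: idle=0.72, cold=0.25; AND[a·b] → w = 0.1800
R3: ¬moderate=1−0.92=0.08, idle=0.72; OR[a + b − a·b] → w = 0.7424
R4: normal=0.22, moderate=0.92; AND[a·b] → w = 0.2024
Rules with consequent 'moderate': {R1, R4} → strengths 0.1500, 0.2024
Aggregate via t-conorm [a + b − a·b]: 0.3220

0.322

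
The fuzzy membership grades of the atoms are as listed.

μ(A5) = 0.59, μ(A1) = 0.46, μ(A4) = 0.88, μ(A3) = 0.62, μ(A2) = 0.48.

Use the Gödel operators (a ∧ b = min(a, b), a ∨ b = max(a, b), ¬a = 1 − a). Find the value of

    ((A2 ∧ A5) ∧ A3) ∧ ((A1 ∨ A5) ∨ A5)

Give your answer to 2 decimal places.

A2 ∧ A5 = min(a, b) on (0.48, 0.59) = 0.48
(A2 ∧ A5) ∧ A3 = min(a, b) on (0.48, 0.62) = 0.48
A1 ∨ A5 = max(a, b) on (0.46, 0.59) = 0.59
(A1 ∨ A5) ∨ A5 = max(a, b) on (0.59, 0.59) = 0.59
((A2 ∧ A5) ∧ A3) ∧ ((A1 ∨ A5) ∨ A5) = min(a, b) on (0.48, 0.59) = 0.48

0.48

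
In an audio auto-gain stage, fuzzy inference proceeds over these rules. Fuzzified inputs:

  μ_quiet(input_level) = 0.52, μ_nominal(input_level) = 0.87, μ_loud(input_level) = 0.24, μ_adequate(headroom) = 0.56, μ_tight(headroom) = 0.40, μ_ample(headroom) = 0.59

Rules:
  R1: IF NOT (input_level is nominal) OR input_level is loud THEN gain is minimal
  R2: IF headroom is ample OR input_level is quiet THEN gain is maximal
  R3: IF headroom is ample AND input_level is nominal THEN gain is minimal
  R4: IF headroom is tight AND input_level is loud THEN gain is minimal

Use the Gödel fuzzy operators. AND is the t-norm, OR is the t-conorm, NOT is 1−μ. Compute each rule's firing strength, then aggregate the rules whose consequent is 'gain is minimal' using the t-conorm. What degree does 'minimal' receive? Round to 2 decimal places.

R1: ¬nominal=1−0.87=0.13, loud=0.24; OR[max(a, b)] → w = 0.24
R2: ample=0.59, quiet=0.52; OR[max(a, b)] → w = 0.59
R3: ample=0.59, nominal=0.87; AND[min(a, b)] → w = 0.59
R4: tight=0.40, loud=0.24; AND[min(a, b)] → w = 0.24
Rules with consequent 'minimal': {R1, R3, R4} → strengths 0.24, 0.59, 0.24
Aggregate via t-conorm [max(a, b)]: 0.59

0.59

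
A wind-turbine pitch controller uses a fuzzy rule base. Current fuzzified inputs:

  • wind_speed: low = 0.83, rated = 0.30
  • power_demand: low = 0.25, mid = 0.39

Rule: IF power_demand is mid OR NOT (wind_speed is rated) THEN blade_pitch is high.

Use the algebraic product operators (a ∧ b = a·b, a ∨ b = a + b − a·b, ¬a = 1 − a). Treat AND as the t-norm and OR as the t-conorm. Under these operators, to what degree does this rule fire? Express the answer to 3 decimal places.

0.817

firing strength: mid=0.39, ¬rated=1−0.30=0.70; OR[a + b − a·b] → w = 0.8170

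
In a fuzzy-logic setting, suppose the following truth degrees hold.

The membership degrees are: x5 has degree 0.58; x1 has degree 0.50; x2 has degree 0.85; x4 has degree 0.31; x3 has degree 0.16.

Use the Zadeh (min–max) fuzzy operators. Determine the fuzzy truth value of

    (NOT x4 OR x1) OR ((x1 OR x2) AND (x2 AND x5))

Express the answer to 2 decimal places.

NOT x4 = 1 − 0.31 = 0.69
NOT x4 OR x1 = max(a, b) on (0.69, 0.50) = 0.69
x1 OR x2 = max(a, b) on (0.50, 0.85) = 0.85
x2 AND x5 = min(a, b) on (0.85, 0.58) = 0.58
(x1 OR x2) AND (x2 AND x5) = min(a, b) on (0.85, 0.58) = 0.58
(NOT x4 OR x1) OR ((x1 OR x2) AND (x2 AND x5)) = max(a, b) on (0.69, 0.58) = 0.69

0.69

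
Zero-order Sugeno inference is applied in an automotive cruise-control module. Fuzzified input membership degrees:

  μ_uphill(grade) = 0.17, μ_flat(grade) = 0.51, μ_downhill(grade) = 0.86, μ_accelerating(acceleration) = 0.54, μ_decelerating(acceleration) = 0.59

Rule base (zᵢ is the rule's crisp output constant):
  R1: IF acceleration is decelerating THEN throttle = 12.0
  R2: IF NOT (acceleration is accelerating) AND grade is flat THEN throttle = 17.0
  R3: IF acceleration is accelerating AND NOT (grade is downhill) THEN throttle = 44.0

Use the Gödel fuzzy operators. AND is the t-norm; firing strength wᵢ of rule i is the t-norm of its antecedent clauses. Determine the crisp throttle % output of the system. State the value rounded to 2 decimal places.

R1 (z=12.0): decelerating=0.59 → w = 0.59
R2 (z=17.0): ¬accelerating=1−0.54=0.46, flat=0.51; AND[min(a, b)] → w = 0.46
R3 (z=44.0): accelerating=0.54, ¬downhill=1−0.86=0.14; AND[min(a, b)] → w = 0.14
Weighted average = (0.59·12.0 + 0.46·17.0 + 0.14·44.0) / (0.59 + 0.46 + 0.14)
  = 21.0600 / 1.1900 = 17.70

17.70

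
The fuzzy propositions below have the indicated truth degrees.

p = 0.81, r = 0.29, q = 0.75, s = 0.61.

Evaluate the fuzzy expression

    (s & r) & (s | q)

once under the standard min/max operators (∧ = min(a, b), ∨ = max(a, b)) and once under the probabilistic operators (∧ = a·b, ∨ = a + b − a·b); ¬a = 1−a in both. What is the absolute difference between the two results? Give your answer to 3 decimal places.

Under standard min/max:
  s & r = min(a, b) on (0.61, 0.29) = 0.29
  s | q = max(a, b) on (0.61, 0.75) = 0.75
  (s & r) & (s | q) = min(a, b) on (0.29, 0.75) = 0.29
  → value = 0.2900
Under probabilistic:
  s & r = a·b on (0.6100, 0.2900) = 0.1769
  s | q = a + b − a·b on (0.6100, 0.7500) = 0.9025
  (s & r) & (s | q) = a·b on (0.1769, 0.9025) = 0.1597
  → value = 0.1597
|0.2900 − 0.1597| = 0.130

0.130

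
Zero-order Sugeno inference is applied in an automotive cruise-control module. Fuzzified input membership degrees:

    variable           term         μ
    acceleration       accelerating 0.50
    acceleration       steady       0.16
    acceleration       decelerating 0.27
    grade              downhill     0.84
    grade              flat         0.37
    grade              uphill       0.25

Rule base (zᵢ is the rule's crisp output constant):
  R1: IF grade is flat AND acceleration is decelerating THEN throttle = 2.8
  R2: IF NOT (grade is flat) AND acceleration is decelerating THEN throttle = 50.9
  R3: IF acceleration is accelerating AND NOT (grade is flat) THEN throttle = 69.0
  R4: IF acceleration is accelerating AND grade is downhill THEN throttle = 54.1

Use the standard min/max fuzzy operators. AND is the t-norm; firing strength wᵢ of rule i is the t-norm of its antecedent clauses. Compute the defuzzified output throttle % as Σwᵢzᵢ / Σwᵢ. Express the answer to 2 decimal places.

R1 (z=2.8): flat=0.37, decelerating=0.27; AND[min(a, b)] → w = 0.27
R2 (z=50.9): ¬flat=1−0.37=0.63, decelerating=0.27; AND[min(a, b)] → w = 0.27
R3 (z=69.0): accelerating=0.50, ¬flat=1−0.37=0.63; AND[min(a, b)] → w = 0.50
R4 (z=54.1): accelerating=0.50, downhill=0.84; AND[min(a, b)] → w = 0.50
Weighted average = (0.27·2.8 + 0.27·50.9 + 0.50·69.0 + 0.50·54.1) / (0.27 + 0.27 + 0.50 + 0.50)
  = 76.0490 / 1.5400 = 49.38

49.38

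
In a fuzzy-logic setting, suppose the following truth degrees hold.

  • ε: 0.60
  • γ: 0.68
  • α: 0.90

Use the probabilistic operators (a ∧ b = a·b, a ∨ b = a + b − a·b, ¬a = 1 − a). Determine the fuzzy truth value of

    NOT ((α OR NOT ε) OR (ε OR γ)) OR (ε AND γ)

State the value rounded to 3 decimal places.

NOT ε = 1 − 0.6000 = 0.4000
α OR NOT ε = a + b − a·b on (0.9000, 0.4000) = 0.9400
ε OR γ = a + b − a·b on (0.6000, 0.6800) = 0.8720
(α OR NOT ε) OR (ε OR γ) = a + b − a·b on (0.9400, 0.8720) = 0.9923
NOT ((α OR NOT ε) OR (ε OR γ)) = 1 − 0.9923 = 0.0077
ε AND γ = a·b on (0.6000, 0.6800) = 0.4080
NOT ((α OR NOT ε) OR (ε OR γ)) OR (ε AND γ) = a + b − a·b on (0.0077, 0.4080) = 0.4125

0.413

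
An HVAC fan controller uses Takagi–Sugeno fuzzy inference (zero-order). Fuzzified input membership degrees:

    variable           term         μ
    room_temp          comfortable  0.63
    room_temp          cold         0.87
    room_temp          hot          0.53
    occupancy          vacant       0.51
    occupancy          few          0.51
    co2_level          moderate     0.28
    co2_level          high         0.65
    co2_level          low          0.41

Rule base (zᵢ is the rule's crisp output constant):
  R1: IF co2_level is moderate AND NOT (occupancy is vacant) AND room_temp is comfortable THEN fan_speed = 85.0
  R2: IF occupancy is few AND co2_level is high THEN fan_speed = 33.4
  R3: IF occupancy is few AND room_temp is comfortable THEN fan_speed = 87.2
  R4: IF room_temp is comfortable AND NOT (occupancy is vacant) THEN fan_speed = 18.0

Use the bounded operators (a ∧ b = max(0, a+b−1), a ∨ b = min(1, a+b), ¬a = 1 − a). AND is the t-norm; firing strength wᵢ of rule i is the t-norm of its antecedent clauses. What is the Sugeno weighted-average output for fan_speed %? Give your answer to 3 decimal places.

46.933

R1 (z=85.0): moderate=0.28, ¬vacant=1−0.51=0.49, comfortable=0.63; AND[max(0, a+b−1)] → w = 0.00
R2 (z=33.4): few=0.51, high=0.65; AND[max(0, a+b−1)] → w = 0.16
R3 (z=87.2): few=0.51, comfortable=0.63; AND[max(0, a+b−1)] → w = 0.14
R4 (z=18.0): comfortable=0.63, ¬vacant=1−0.51=0.49; AND[max(0, a+b−1)] → w = 0.12
Weighted average = (0.00·85.0 + 0.16·33.4 + 0.14·87.2 + 0.12·18.0) / (0.00 + 0.16 + 0.14 + 0.12)
  = 19.7120 / 0.4200 = 46.933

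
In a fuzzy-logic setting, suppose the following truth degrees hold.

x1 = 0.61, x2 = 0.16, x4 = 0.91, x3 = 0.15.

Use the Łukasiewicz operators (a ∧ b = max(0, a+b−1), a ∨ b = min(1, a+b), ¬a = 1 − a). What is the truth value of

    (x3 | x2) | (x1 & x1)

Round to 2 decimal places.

x3 | x2 = min(1, a+b) on (0.15, 0.16) = 0.31
x1 & x1 = max(0, a+b−1) on (0.61, 0.61) = 0.22
(x3 | x2) | (x1 & x1) = min(1, a+b) on (0.31, 0.22) = 0.53

0.53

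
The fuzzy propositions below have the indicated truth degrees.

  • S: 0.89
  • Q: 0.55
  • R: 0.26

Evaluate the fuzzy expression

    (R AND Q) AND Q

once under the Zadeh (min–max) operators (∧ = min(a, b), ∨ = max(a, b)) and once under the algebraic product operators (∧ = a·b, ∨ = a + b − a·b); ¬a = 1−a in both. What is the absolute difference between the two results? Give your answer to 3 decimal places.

0.181

Under Zadeh (min–max):
  R AND Q = min(a, b) on (0.26, 0.55) = 0.26
  (R AND Q) AND Q = min(a, b) on (0.26, 0.55) = 0.26
  → value = 0.2600
Under algebraic product:
  R AND Q = a·b on (0.2600, 0.5500) = 0.1430
  (R AND Q) AND Q = a·b on (0.1430, 0.5500) = 0.0787
  → value = 0.0787
|0.2600 − 0.0787| = 0.181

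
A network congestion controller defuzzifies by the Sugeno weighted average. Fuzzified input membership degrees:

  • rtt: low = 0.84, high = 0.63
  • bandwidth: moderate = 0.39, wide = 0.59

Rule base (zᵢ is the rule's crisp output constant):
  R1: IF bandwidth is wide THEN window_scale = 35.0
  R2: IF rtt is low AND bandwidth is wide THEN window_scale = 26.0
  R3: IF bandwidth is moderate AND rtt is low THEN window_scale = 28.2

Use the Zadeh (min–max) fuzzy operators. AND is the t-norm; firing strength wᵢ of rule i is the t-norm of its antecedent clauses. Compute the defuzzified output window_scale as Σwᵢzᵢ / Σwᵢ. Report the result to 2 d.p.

R1 (z=35.0): wide=0.59 → w = 0.59
R2 (z=26.0): low=0.84, wide=0.59; AND[min(a, b)] → w = 0.59
R3 (z=28.2): moderate=0.39, low=0.84; AND[min(a, b)] → w = 0.39
Weighted average = (0.59·35.0 + 0.59·26.0 + 0.39·28.2) / (0.59 + 0.59 + 0.39)
  = 46.9880 / 1.5700 = 29.93

29.93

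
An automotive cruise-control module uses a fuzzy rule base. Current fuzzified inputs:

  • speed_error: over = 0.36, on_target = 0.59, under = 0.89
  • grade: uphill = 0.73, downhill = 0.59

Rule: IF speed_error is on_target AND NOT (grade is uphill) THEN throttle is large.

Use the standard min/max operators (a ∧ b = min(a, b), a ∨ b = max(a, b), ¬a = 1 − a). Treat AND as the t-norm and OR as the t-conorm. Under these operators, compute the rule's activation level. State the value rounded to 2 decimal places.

0.27

firing strength: on_target=0.59, ¬uphill=1−0.73=0.27; AND[min(a, b)] → w = 0.27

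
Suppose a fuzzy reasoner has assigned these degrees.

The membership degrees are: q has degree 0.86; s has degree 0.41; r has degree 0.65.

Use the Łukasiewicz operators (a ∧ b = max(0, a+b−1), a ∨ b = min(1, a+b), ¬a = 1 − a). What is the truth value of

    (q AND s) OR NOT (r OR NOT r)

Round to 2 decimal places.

q AND s = max(0, a+b−1) on (0.86, 0.41) = 0.27
NOT r = 1 − 0.65 = 0.35
r OR NOT r = min(1, a+b) on (0.65, 0.35) = 1.00
NOT (r OR NOT r) = 1 − 1.00 = 0.00
(q AND s) OR NOT (r OR NOT r) = min(1, a+b) on (0.27, 0.00) = 0.27

0.27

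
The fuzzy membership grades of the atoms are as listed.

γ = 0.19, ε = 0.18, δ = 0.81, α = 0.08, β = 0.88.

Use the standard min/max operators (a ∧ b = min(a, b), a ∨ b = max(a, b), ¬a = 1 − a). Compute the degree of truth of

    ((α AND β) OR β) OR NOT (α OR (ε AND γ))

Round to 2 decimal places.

α AND β = min(a, b) on (0.08, 0.88) = 0.08
(α AND β) OR β = max(a, b) on (0.08, 0.88) = 0.88
ε AND γ = min(a, b) on (0.18, 0.19) = 0.18
α OR (ε AND γ) = max(a, b) on (0.08, 0.18) = 0.18
NOT (α OR (ε AND γ)) = 1 − 0.18 = 0.82
((α AND β) OR β) OR NOT (α OR (ε AND γ)) = max(a, b) on (0.88, 0.82) = 0.88

0.88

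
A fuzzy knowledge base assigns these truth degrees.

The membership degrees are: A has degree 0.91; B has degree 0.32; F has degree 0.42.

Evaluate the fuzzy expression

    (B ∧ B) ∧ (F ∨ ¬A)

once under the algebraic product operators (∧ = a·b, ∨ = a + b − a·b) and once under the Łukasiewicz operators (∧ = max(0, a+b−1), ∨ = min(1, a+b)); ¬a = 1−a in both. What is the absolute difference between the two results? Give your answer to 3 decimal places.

Under algebraic product:
  B ∧ B = a·b on (0.3200, 0.3200) = 0.1024
  ¬A = 1 − 0.9100 = 0.0900
  F ∨ ¬A = a + b − a·b on (0.4200, 0.0900) = 0.4722
  (B ∧ B) ∧ (F ∨ ¬A) = a·b on (0.1024, 0.4722) = 0.0484
  → value = 0.0484
Under Łukasiewicz:
  B ∧ B = max(0, a+b−1) on (0.32, 0.32) = 0.00
  ¬A = 1 − 0.91 = 0.09
  F ∨ ¬A = min(1, a+b) on (0.42, 0.09) = 0.51
  (B ∧ B) ∧ (F ∨ ¬A) = max(0, a+b−1) on (0.00, 0.51) = 0.00
  → value = 0.0000
|0.0484 − 0.0000| = 0.048

0.048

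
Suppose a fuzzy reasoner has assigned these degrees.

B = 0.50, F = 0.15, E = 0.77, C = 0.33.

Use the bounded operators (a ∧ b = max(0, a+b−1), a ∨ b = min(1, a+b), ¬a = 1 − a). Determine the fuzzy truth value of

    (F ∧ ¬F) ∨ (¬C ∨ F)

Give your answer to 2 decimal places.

¬F = 1 − 0.15 = 0.85
F ∧ ¬F = max(0, a+b−1) on (0.15, 0.85) = 0.00
¬C = 1 − 0.33 = 0.67
¬C ∨ F = min(1, a+b) on (0.67, 0.15) = 0.82
(F ∧ ¬F) ∨ (¬C ∨ F) = min(1, a+b) on (0.00, 0.82) = 0.82

0.82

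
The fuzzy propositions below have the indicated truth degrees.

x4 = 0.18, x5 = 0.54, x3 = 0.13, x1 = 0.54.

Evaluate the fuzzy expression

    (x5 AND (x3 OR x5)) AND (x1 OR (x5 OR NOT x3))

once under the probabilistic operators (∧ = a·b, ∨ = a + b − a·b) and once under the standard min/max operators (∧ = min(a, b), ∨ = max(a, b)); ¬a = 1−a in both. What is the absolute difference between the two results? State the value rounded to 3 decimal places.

Under probabilistic:
  x3 OR x5 = a + b − a·b on (0.1300, 0.5400) = 0.5998
  x5 AND (x3 OR x5) = a·b on (0.5400, 0.5998) = 0.3239
  NOT x3 = 1 − 0.1300 = 0.8700
  x5 OR NOT x3 = a + b − a·b on (0.5400, 0.8700) = 0.9402
  x1 OR (x5 OR NOT x3) = a + b − a·b on (0.5400, 0.9402) = 0.9725
  (x5 AND (x3 OR x5)) AND (x1 OR (x5 OR NOT x3)) = a·b on (0.3239, 0.9725) = 0.3150
  → value = 0.3150
Under standard min/max:
  x3 OR x5 = max(a, b) on (0.13, 0.54) = 0.54
  x5 AND (x3 OR x5) = min(a, b) on (0.54, 0.54) = 0.54
  NOT x3 = 1 − 0.13 = 0.87
  x5 OR NOT x3 = max(a, b) on (0.54, 0.87) = 0.87
  x1 OR (x5 OR NOT x3) = max(a, b) on (0.54, 0.87) = 0.87
  (x5 AND (x3 OR x5)) AND (x1 OR (x5 OR NOT x3)) = min(a, b) on (0.54, 0.87) = 0.54
  → value = 0.5400
|0.3150 − 0.5400| = 0.225

0.225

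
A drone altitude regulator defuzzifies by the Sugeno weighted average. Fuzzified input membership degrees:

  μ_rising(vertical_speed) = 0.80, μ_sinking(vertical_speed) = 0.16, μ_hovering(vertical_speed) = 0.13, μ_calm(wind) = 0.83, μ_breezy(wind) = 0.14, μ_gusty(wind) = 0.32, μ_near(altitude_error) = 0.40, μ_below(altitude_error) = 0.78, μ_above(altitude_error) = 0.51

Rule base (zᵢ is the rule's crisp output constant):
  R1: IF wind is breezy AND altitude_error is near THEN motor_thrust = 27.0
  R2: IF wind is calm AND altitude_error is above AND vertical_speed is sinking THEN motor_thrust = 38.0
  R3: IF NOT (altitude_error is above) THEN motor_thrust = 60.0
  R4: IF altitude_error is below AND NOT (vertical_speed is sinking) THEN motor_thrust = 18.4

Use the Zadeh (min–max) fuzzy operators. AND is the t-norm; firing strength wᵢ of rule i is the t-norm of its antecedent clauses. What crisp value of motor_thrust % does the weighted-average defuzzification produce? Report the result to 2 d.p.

R1 (z=27.0): breezy=0.14, near=0.40; AND[min(a, b)] → w = 0.14
R2 (z=38.0): calm=0.83, above=0.51, sinking=0.16; AND[min(a, b)] → w = 0.16
R3 (z=60.0): ¬above=1−0.51=0.49 → w = 0.49
R4 (z=18.4): below=0.78, ¬sinking=1−0.16=0.84; AND[min(a, b)] → w = 0.78
Weighted average = (0.14·27.0 + 0.16·38.0 + 0.49·60.0 + 0.78·18.4) / (0.14 + 0.16 + 0.49 + 0.78)
  = 53.6120 / 1.5700 = 34.15

34.15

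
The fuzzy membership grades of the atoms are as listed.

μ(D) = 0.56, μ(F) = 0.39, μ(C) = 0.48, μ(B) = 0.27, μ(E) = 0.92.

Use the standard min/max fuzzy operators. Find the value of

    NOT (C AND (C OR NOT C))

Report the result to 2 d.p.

NOT C = 1 − 0.48 = 0.52
C OR NOT C = max(a, b) on (0.48, 0.52) = 0.52
C AND (C OR NOT C) = min(a, b) on (0.48, 0.52) = 0.48
NOT (C AND (C OR NOT C)) = 1 − 0.48 = 0.52

0.52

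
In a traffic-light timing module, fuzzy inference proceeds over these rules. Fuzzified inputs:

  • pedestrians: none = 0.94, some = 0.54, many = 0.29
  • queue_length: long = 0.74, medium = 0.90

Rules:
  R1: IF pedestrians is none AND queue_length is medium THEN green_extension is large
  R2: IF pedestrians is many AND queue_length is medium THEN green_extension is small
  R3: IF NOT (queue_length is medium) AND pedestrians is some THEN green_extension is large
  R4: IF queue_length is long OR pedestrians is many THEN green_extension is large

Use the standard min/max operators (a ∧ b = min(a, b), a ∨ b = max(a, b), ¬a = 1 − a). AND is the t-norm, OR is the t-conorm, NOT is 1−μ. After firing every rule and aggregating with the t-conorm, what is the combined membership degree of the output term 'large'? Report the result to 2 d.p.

R1: none=0.94, medium=0.90; AND[min(a, b)] → w = 0.90
R2: many=0.29, medium=0.90; AND[min(a, b)] → w = 0.29
R3: ¬medium=1−0.90=0.10, some=0.54; AND[min(a, b)] → w = 0.10
R4: long=0.74, many=0.29; OR[max(a, b)] → w = 0.74
Rules with consequent 'large': {R1, R3, R4} → strengths 0.90, 0.10, 0.74
Aggregate via t-conorm [max(a, b)]: 0.90

0.90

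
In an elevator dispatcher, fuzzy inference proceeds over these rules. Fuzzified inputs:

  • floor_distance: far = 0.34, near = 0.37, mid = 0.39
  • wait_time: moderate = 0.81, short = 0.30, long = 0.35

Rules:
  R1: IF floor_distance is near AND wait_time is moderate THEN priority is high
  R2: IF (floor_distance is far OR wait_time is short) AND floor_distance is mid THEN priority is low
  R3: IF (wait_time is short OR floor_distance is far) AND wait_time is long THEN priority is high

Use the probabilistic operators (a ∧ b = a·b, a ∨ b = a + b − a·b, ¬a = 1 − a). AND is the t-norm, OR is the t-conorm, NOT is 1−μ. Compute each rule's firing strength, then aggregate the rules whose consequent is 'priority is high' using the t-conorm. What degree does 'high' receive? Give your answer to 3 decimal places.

0.432

R1: near=0.37, moderate=0.81; AND[a·b] → w = 0.2997
R2: (far=0.34 OR short=0.30) = 0.5380; AND[a·b] with mid=0.39 → w = 0.2098
R3: (short=0.30 OR far=0.34) = 0.5380; AND[a·b] with long=0.35 → w = 0.1883
Rules with consequent 'high': {R1, R3} → strengths 0.2997, 0.1883
Aggregate via t-conorm [a + b − a·b]: 0.4316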